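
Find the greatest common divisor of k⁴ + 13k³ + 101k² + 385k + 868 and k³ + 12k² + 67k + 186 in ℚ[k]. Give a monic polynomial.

k² + 6k + 31

Repeated division with remainder:
  k⁴ + 13k³ + 101k² + 385k + 868 = (k + 1)(k³ + 12k² + 67k + 186) + (22k² + 132k + 682)
  k³ + 12k² + 67k + 186 = ((1/22)k + 3/11)(22k² + 132k + 682) + (0)
Last nonzero remainder: 22k² + 132k + 682. Dividing through by 22 gives the monic gcd k² + 6k + 31.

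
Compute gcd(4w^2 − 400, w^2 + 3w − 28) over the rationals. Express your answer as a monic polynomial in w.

1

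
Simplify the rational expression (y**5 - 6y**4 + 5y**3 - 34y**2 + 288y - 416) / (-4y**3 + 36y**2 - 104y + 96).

(-y**3 + 3y + 52)/(4y - 12)

Repeated division with remainder:
  y**5 - 6y**4 + 5y**3 - 34y**2 + 288y - 416 = (-(1/4)y**2 - (3/4)y - 3/2)(-4y**3 + 36y**2 - 104y + 96) + (-34y**2 + 204y - 272)
  -4y**3 + 36y**2 - 104y + 96 = ((2/17)y - 6/17)(-34y**2 + 204y - 272) + (0)
Last nonzero remainder: -34y**2 + 204y - 272. Dividing through by -34 gives the monic gcd y**2 - 6y + 8.
Cancel y**2 - 6y + 8 from numerator and denominator to get the reduced form.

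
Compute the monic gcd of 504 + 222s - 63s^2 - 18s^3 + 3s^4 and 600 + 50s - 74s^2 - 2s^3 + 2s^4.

-12 - s + s^2

Apply the Euclidean algorithm:
  3s^4 - 18s^3 - 63s^2 + 222s + 504 = (3/2)(2s^4 - 2s^3 - 74s^2 + 50s + 600) + (-15s^3 + 48s^2 + 147s - 396)
  2s^4 - 2s^3 - 74s^2 + 50s + 600 = (-(2/15)s - 22/75)(-15s^3 + 48s^2 + 147s - 396) + (-(1008/25)s^2 + (1008/25)s + 12096/25)
  -15s^3 + 48s^2 + 147s - 396 = ((125/336)s - 275/336)(-(1008/25)s^2 + (1008/25)s + 12096/25) + (0)
Last nonzero remainder: -(1008/25)s^2 + (1008/25)s + 12096/25. Dividing through by -1008/25 gives the monic gcd s^2 - s - 12.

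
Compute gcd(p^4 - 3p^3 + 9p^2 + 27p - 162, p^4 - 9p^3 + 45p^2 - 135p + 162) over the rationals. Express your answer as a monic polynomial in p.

By polynomial division,
  p^4 - 3p^3 + 9p^2 + 27p - 162 = (p^4 - 9p^3 + 45p^2 - 135p + 162) + (6p^3 - 36p^2 + 162p - 324)
  p^4 - 9p^3 + 45p^2 - 135p + 162 = ((1/6)p - 1/2)(6p^3 - 36p^2 + 162p - 324) + (0)
Last nonzero remainder: 6p^3 - 36p^2 + 162p - 324. Dividing through by 6 gives the monic gcd p^3 - 6p^2 + 27p - 54.

p^3 - 6p^2 + 27p - 54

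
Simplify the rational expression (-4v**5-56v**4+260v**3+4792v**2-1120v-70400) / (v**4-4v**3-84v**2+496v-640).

(-4v**2-64v-220)/(v-2)

Apply the Euclidean algorithm:
  -4v**5-56v**4+260v**3+4792v**2-1120v-70400 = (-4v-72)(v**4-4v**3-84v**2+496v-640) + (-364v**3+728v**2+32032v-116480)
  v**4-4v**3-84v**2+496v-640 = (-(1/364)v+1/182)(-364v**3+728v**2+32032v-116480) + (0)
Last nonzero remainder: -364v**3+728v**2+32032v-116480. Dividing through by -364 gives the monic gcd v**3-2v**2-88v+320.
Cancel v**3-2v**2-88v+320 from numerator and denominator to get the reduced form.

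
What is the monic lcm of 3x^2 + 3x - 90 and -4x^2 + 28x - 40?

By polynomial division,
  3x^2 + 3x - 90 = (-3/4)(-4x^2 + 28x - 40) + (24x - 120)
  -4x^2 + 28x - 40 = (-(1/6)x + 1/3)(24x - 120) + (0)
Last nonzero remainder: 24x - 120. Dividing through by 24 gives the monic gcd x - 5.
Then lcm(f, g) = f·g / gcd(f, g); expanding and making the result monic gives the answer.

x^3 - x^2 - 32x + 60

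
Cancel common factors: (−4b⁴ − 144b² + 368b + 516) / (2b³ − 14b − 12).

(−2b² − 4b − 86)/(b + 2)

Repeated division with remainder:
  −4b⁴ − 144b² + 368b + 516 = (−2b)(2b³ − 14b − 12) + (−172b² + 344b + 516)
  2b³ − 14b − 12 = (−(1/86)b − 1/43)(−172b² + 344b + 516) + (0)
Last nonzero remainder: −172b² + 344b + 516. Dividing through by −172 gives the monic gcd b² − 2b − 3.
Cancel b² − 2b − 3 from numerator and denominator to get the reduced form.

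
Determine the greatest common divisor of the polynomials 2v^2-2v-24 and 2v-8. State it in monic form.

v-4

Repeated division with remainder:
  2v^2-2v-24 = (v+3)(2v-8) + (0)
Last nonzero remainder: 2v-8. Dividing through by 2 gives the monic gcd v-4.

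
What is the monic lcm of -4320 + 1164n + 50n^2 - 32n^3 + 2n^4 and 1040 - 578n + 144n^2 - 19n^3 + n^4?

Apply the Euclidean algorithm:
  2n^4 - 32n^3 + 50n^2 + 1164n - 4320 = (2)(n^4 - 19n^3 + 144n^2 - 578n + 1040) + (6n^3 - 238n^2 + 2320n - 6400)
  n^4 - 19n^3 + 144n^2 - 578n + 1040 = ((1/6)n + 31/9)(6n^3 - 238n^2 + 2320n - 6400) + ((5194/9)n^2 - (67522/9)n + 207760/9)
  6n^3 - 238n^2 + 2320n - 6400 = ((27/2597)n - 720/2597)((5194/9)n^2 - (67522/9)n + 207760/9) + (0)
Last nonzero remainder: (5194/9)n^2 - (67522/9)n + 207760/9. Dividing through by 5194/9 gives the monic gcd n^2 - 13n + 40.
Then lcm(f, g) = f·g / gcd(f, g); expanding and making the result monic gives the answer.

-56160 + 28092n - 5002n^2 + 16n^3 + 147n^4 - 22n^5 + n^6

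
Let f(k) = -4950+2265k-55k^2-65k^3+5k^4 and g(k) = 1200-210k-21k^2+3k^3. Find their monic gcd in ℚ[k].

-5+k

Euclidean algorithm in ℚ[k]:
  5k^4-65k^3-55k^2+2265k-4950 = ((5/3)k-10)(3k^3-21k^2-210k+1200) + (85k^2-1835k+7050)
  3k^3-21k^2-210k+1200 = ((3/85)k+744/1445)(85k^2-1835k+7050) + ((140448/289)k-702240/289)
  85k^2-1835k+7050 = ((24565/140448)k-67915/23408)((140448/289)k-702240/289) + (0)
Last nonzero remainder: (140448/289)k-702240/289. Dividing through by 140448/289 gives the monic gcd k-5.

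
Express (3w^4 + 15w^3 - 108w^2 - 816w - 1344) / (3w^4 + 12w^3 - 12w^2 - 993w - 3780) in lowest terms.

(w^2 + 8w + 16)/(w^2 + 7w + 45)

Apply the Euclidean algorithm:
  3w^4 + 15w^3 - 108w^2 - 816w - 1344 = (3w^4 + 12w^3 - 12w^2 - 993w - 3780) + (3w^3 - 96w^2 + 177w + 2436)
  3w^4 + 12w^3 - 12w^2 - 993w - 3780 = (w + 36)(3w^3 - 96w^2 + 177w + 2436) + (3267w^2 - 9801w - 91476)
  3w^3 - 96w^2 + 177w + 2436 = ((1/1089)w - 29/1089)(3267w^2 - 9801w - 91476) + (0)
Last nonzero remainder: 3267w^2 - 9801w - 91476. Dividing through by 3267 gives the monic gcd w^2 - 3w - 28.
Cancel w^2 - 3w - 28 from numerator and denominator to get the reduced form.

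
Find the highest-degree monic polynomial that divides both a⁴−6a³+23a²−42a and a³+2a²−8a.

Apply the Euclidean algorithm:
  a⁴−6a³+23a²−42a = (a−8)(a³+2a²−8a) + (47a²−106a)
  a³+2a²−8a = ((1/47)a+200/2209)(47a²−106a) + ((3528/2209)a)
  47a²−106a = ((103823/3528)a−117077/1764)((3528/2209)a) + (0)
Last nonzero remainder: (3528/2209)a. Dividing through by 3528/2209 gives the monic gcd a.

a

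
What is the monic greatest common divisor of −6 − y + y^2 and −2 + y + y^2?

Repeated division with remainder:
  y^2 − y − 6 = (y^2 + y − 2) + (−2y − 4)
  y^2 + y − 2 = (−(1/2)y + 1/2)(−2y − 4) + (0)
Last nonzero remainder: −2y − 4. Dividing through by −2 gives the monic gcd y + 2.

2 + y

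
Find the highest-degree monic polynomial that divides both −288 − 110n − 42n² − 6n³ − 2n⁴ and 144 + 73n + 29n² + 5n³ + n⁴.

9 + 4n + n²

By polynomial division,
  −2n⁴ − 6n³ − 42n² − 110n − 288 = (−2)(n⁴ + 5n³ + 29n² + 73n + 144) + (4n³ + 16n² + 36n)
  n⁴ + 5n³ + 29n² + 73n + 144 = ((1/4)n + 1/4)(4n³ + 16n² + 36n) + (16n² + 64n + 144)
  4n³ + 16n² + 36n = ((1/4)n)(16n² + 64n + 144) + (0)
Last nonzero remainder: 16n² + 64n + 144. Dividing through by 16 gives the monic gcd n² + 4n + 9.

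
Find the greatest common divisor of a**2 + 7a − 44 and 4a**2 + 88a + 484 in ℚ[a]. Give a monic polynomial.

a + 11

Repeated division with remainder:
  a**2 + 7a − 44 = (1/4)(4a**2 + 88a + 484) + (−15a − 165)
  4a**2 + 88a + 484 = (−(4/15)a − 44/15)(−15a − 165) + (0)
Last nonzero remainder: −15a − 165. Dividing through by −15 gives the monic gcd a + 11.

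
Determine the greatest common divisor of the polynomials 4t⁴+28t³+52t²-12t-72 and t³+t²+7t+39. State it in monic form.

t+3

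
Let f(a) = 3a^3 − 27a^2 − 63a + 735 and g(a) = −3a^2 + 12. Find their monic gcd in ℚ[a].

1

Euclidean algorithm in ℚ[a]:
  3a^3 − 27a^2 − 63a + 735 = (−a + 9)(−3a^2 + 12) + (−51a + 627)
  −3a^2 + 12 = ((1/17)a + 209/289)(−51a + 627) + (−127575/289)
  −51a + 627 = ((4913/42525)a − 60401/42525)(−127575/289) + (0)
The last nonzero remainder is the constant −127575/289, so the polynomials are coprime and gcd = 1.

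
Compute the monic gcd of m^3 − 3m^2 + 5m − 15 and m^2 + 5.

Euclidean algorithm in ℚ[m]:
  m^3 − 3m^2 + 5m − 15 = (m − 3)(m^2 + 5) + (0)
The last nonzero remainder m^2 + 5 is already monic.

m^2 + 5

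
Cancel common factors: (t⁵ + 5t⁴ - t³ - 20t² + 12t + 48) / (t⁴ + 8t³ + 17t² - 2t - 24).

(t³ - t² - 3t + 6)/(t² + 2t - 3)

By polynomial division,
  t⁵ + 5t⁴ - t³ - 20t² + 12t + 48 = (t - 3)(t⁴ + 8t³ + 17t² - 2t - 24) + (6t³ + 33t² + 30t - 24)
  t⁴ + 8t³ + 17t² - 2t - 24 = ((1/6)t + 5/12)(6t³ + 33t² + 30t - 24) + (-(7/4)t² - (21/2)t - 14)
  6t³ + 33t² + 30t - 24 = (-(24/7)t + 12/7)(-(7/4)t² - (21/2)t - 14) + (0)
Last nonzero remainder: -(7/4)t² - (21/2)t - 14. Dividing through by -7/4 gives the monic gcd t² + 6t + 8.
Cancel t² + 6t + 8 from numerator and denominator to get the reduced form.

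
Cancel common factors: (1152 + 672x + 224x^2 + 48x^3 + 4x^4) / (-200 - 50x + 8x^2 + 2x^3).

Repeated division with remainder:
  4x^4 + 48x^3 + 224x^2 + 672x + 1152 = (2x + 16)(2x^3 + 8x^2 - 50x - 200) + (196x^2 + 1872x + 4352)
  2x^3 + 8x^2 - 50x - 200 = ((1/98)x - 136/2401)(196x^2 + 1872x + 4352) + ((27918/2401)x + 111672/2401)
  196x^2 + 1872x + 4352 = ((235298/13959)x + 1306144/13959)((27918/2401)x + 111672/2401) + (0)
Last nonzero remainder: (27918/2401)x + 111672/2401. Dividing through by 27918/2401 gives the monic gcd x + 4.
Cancel x + 4 from numerator and denominator to get the reduced form.

(144 + 48x + 16x^2 + 2x^3)/(-25 + x^2)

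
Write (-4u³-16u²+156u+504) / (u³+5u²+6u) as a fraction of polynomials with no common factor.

Repeated division with remainder:
  -4u³-16u²+156u+504 = (-4)(u³+5u²+6u) + (4u²+180u+504)
  u³+5u²+6u = ((1/4)u-10)(4u²+180u+504) + (1680u+5040)
  4u²+180u+504 = ((1/420)u+1/10)(1680u+5040) + (0)
Last nonzero remainder: 1680u+5040. Dividing through by 1680 gives the monic gcd u+3.
Cancel u+3 from numerator and denominator to get the reduced form.

(-4u²-4u+168)/(u²+2u)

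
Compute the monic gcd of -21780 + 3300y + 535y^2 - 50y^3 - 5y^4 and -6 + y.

Euclidean algorithm in ℚ[y]:
  -5y^4 - 50y^3 + 535y^2 + 3300y - 21780 = (-5y^3 - 80y^2 + 55y + 3630)(y - 6) + (0)
The last nonzero remainder y - 6 is already monic.

-6 + y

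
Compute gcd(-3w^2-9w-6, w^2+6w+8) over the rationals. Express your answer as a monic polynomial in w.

w+2

Repeated division with remainder:
  -3w^2-9w-6 = (-3)(w^2+6w+8) + (9w+18)
  w^2+6w+8 = ((1/9)w+4/9)(9w+18) + (0)
Last nonzero remainder: 9w+18. Dividing through by 9 gives the monic gcd w+2.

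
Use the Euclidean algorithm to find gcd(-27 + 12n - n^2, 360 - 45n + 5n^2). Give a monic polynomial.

1

Apply the Euclidean algorithm:
  -n^2 + 12n - 27 = (-1/5)(5n^2 - 45n + 360) + (3n + 45)
  5n^2 - 45n + 360 = ((5/3)n - 40)(3n + 45) + (2160)
  3n + 45 = ((1/720)n + 1/48)(2160) + (0)
The last nonzero remainder is the constant 2160, so the polynomials are coprime and gcd = 1.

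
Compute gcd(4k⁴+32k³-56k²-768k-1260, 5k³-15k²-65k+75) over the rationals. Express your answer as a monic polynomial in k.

k²-2k-15

Euclidean algorithm in ℚ[k]:
  4k⁴+32k³-56k²-768k-1260 = ((4/5)k+44/5)(5k³-15k²-65k+75) + (128k²-256k-1920)
  5k³-15k²-65k+75 = ((5/128)k-5/128)(128k²-256k-1920) + (0)
Last nonzero remainder: 128k²-256k-1920. Dividing through by 128 gives the monic gcd k²-2k-15.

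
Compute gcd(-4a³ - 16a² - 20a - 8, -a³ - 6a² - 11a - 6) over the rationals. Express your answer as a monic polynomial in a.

Apply the Euclidean algorithm:
  -4a³ - 16a² - 20a - 8 = (4)(-a³ - 6a² - 11a - 6) + (8a² + 24a + 16)
  -a³ - 6a² - 11a - 6 = (-(1/8)a - 3/8)(8a² + 24a + 16) + (0)
Last nonzero remainder: 8a² + 24a + 16. Dividing through by 8 gives the monic gcd a² + 3a + 2.

a² + 3a + 2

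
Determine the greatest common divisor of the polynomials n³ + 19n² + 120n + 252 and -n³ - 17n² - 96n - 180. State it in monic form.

n² + 12n + 36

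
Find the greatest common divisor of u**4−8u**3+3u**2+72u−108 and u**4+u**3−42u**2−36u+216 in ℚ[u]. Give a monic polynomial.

u**3−5u**2−12u+36

By polynomial division,
  u**4−8u**3+3u**2+72u−108 = (u**4+u**3−42u**2−36u+216) + (−9u**3+45u**2+108u−324)
  u**4+u**3−42u**2−36u+216 = (−(1/9)u−2/3)(−9u**3+45u**2+108u−324) + (0)
Last nonzero remainder: −9u**3+45u**2+108u−324. Dividing through by −9 gives the monic gcd u**3−5u**2−12u+36.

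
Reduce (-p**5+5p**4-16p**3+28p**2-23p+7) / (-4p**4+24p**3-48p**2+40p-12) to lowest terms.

(p**2-2p+7)/(4p-12)

By polynomial division,
  -p**5+5p**4-16p**3+28p**2-23p+7 = ((1/4)p+1/4)(-4p**4+24p**3-48p**2+40p-12) + (-10p**3+30p**2-30p+10)
  -4p**4+24p**3-48p**2+40p-12 = ((2/5)p-6/5)(-10p**3+30p**2-30p+10) + (0)
Last nonzero remainder: -10p**3+30p**2-30p+10. Dividing through by -10 gives the monic gcd p**3-3p**2+3p-1.
Cancel p**3-3p**2+3p-1 from numerator and denominator to get the reduced form.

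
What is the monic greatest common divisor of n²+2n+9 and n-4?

1

Euclidean algorithm in ℚ[n]:
  n²+2n+9 = (n+6)(n-4) + (33)
  n-4 = ((1/33)n-4/33)(33) + (0)
The last nonzero remainder is the constant 33, so the polynomials are coprime and gcd = 1.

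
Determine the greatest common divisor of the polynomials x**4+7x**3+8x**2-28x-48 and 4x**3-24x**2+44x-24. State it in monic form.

x-2

By polynomial division,
  x**4+7x**3+8x**2-28x-48 = ((1/4)x+13/4)(4x**3-24x**2+44x-24) + (75x**2-165x+30)
  4x**3-24x**2+44x-24 = ((4/75)x-76/375)(75x**2-165x+30) + ((224/25)x-448/25)
  75x**2-165x+30 = ((1875/224)x-375/224)((224/25)x-448/25) + (0)
Last nonzero remainder: (224/25)x-448/25. Dividing through by 224/25 gives the monic gcd x-2.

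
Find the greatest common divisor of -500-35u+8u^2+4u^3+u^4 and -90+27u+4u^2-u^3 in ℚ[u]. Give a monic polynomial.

Apply the Euclidean algorithm:
  u^4+4u^3+8u^2-35u-500 = (-u-8)(-u^3+4u^2+27u-90) + (67u^2+91u-1220)
  -u^3+4u^2+27u-90 = (-(1/67)u+359/4489)(67u^2+91u-1220) + ((6794/4489)u+33970/4489)
  67u^2+91u-1220 = ((300763/6794)u-547658/3397)((6794/4489)u+33970/4489) + (0)
Last nonzero remainder: (6794/4489)u+33970/4489. Dividing through by 6794/4489 gives the monic gcd u+5.

5+u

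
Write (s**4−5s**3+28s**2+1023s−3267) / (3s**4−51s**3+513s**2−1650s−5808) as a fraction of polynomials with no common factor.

(s**2+6s−27)/(3s**2−18s−48)

Apply the Euclidean algorithm:
  s**4−5s**3+28s**2+1023s−3267 = (1/3)(3s**4−51s**3+513s**2−1650s−5808) + (12s**3−143s**2+1573s−1331)
  3s**4−51s**3+513s**2−1650s−5808 = ((1/4)s−61/48)(12s**3−143s**2+1573s−1331) + (−(2975/48)s**2+(32725/48)s−359975/48)
  12s**3−143s**2+1573s−1331 = (−(576/2975)s+528/2975)(−(2975/48)s**2+(32725/48)s−359975/48) + (0)
Last nonzero remainder: −(2975/48)s**2+(32725/48)s−359975/48. Dividing through by −2975/48 gives the monic gcd s**2−11s+121.
Cancel s**2−11s+121 from numerator and denominator to get the reduced form.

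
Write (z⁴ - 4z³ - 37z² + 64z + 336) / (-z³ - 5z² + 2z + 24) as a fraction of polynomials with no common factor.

(-z² + 11z - 28)/(z - 2)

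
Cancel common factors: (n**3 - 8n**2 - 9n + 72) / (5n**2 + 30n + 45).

(n**2 - 11n + 24)/(5n + 15)

Apply the Euclidean algorithm:
  n**3 - 8n**2 - 9n + 72 = ((1/5)n - 14/5)(5n**2 + 30n + 45) + (66n + 198)
  5n**2 + 30n + 45 = ((5/66)n + 5/22)(66n + 198) + (0)
Last nonzero remainder: 66n + 198. Dividing through by 66 gives the monic gcd n + 3.
Cancel n + 3 from numerator and denominator to get the reduced form.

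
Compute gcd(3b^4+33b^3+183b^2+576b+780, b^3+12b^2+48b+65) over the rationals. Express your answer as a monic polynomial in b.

b^2+7b+13

Apply the Euclidean algorithm:
  3b^4+33b^3+183b^2+576b+780 = (3b−3)(b^3+12b^2+48b+65) + (75b^2+525b+975)
  b^3+12b^2+48b+65 = ((1/75)b+1/15)(75b^2+525b+975) + (0)
Last nonzero remainder: 75b^2+525b+975. Dividing through by 75 gives the monic gcd b^2+7b+13.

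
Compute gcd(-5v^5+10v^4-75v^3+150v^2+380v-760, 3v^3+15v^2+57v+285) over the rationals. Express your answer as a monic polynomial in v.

Repeated division with remainder:
  -5v^5+10v^4-75v^3+150v^2+380v-760 = (-(5/3)v^2+(35/3)v-155/3)(3v^3+15v^2+57v+285) + (735v^2+13965)
  3v^3+15v^2+57v+285 = ((1/245)v+1/49)(735v^2+13965) + (0)
Last nonzero remainder: 735v^2+13965. Dividing through by 735 gives the monic gcd v^2+19.

v^2+19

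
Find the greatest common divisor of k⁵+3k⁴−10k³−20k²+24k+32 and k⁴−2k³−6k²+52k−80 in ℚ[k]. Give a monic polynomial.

k²+2k−8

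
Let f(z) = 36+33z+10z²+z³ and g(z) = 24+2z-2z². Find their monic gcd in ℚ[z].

Euclidean algorithm in ℚ[z]:
  z³+10z²+33z+36 = (-(1/2)z-11/2)(-2z²+2z+24) + (56z+168)
  -2z²+2z+24 = (-(1/28)z+1/7)(56z+168) + (0)
Last nonzero remainder: 56z+168. Dividing through by 56 gives the monic gcd z+3.

3+z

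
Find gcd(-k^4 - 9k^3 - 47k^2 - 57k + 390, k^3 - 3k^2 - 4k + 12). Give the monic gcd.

k - 2

Apply the Euclidean algorithm:
  -k^4 - 9k^3 - 47k^2 - 57k + 390 = (-k - 12)(k^3 - 3k^2 - 4k + 12) + (-87k^2 - 93k + 534)
  k^3 - 3k^2 - 4k + 12 = (-(1/87)k + 118/2523)(-87k^2 - 93k + 534) + ((5456/841)k - 10912/841)
  -87k^2 - 93k + 534 = (-(73167/5456)k - 224547/5456)((5456/841)k - 10912/841) + (0)
Last nonzero remainder: (5456/841)k - 10912/841. Dividing through by 5456/841 gives the monic gcd k - 2.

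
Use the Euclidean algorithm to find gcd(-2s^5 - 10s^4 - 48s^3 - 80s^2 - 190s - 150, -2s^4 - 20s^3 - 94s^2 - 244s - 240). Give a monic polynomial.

s^2 + 4s + 15

Apply the Euclidean algorithm:
  -2s^5 - 10s^4 - 48s^3 - 80s^2 - 190s - 150 = (s - 5)(-2s^4 - 20s^3 - 94s^2 - 244s - 240) + (-54s^3 - 306s^2 - 1170s - 1350)
  -2s^4 - 20s^3 - 94s^2 - 244s - 240 = ((1/27)s + 13/81)(-54s^3 - 306s^2 - 1170s - 1350) + (-(14/9)s^2 - (56/9)s - 70/3)
  -54s^3 - 306s^2 - 1170s - 1350 = ((243/7)s + 405/7)(-(14/9)s^2 - (56/9)s - 70/3) + (0)
Last nonzero remainder: -(14/9)s^2 - (56/9)s - 70/3. Dividing through by -14/9 gives the monic gcd s^2 + 4s + 15.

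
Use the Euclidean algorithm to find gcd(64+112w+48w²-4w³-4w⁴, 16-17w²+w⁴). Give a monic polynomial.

-4-3w+w²

Repeated division with remainder:
  -4w⁴-4w³+48w²+112w+64 = (-4)(w⁴-17w²+16) + (-4w³-20w²+112w+128)
  w⁴-17w²+16 = (-(1/4)w+5/4)(-4w³-20w²+112w+128) + (36w²-108w-144)
  -4w³-20w²+112w+128 = (-(1/9)w-8/9)(36w²-108w-144) + (0)
Last nonzero remainder: 36w²-108w-144. Dividing through by 36 gives the monic gcd w²-3w-4.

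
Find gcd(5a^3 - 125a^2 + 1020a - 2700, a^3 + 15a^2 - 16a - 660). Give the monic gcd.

Apply the Euclidean algorithm:
  5a^3 - 125a^2 + 1020a - 2700 = (5)(a^3 + 15a^2 - 16a - 660) + (-200a^2 + 1100a + 600)
  a^3 + 15a^2 - 16a - 660 = (-(1/200)a - 41/400)(-200a^2 + 1100a + 600) + ((399/4)a - 1197/2)
  -200a^2 + 1100a + 600 = (-(800/399)a - 400/399)((399/4)a - 1197/2) + (0)
Last nonzero remainder: (399/4)a - 1197/2. Dividing through by 399/4 gives the monic gcd a - 6.

a - 6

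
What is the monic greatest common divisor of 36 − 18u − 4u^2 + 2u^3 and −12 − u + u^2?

3 + u

By polynomial division,
  2u^3 − 4u^2 − 18u + 36 = (2u − 2)(u^2 − u − 12) + (4u + 12)
  u^2 − u − 12 = ((1/4)u − 1)(4u + 12) + (0)
Last nonzero remainder: 4u + 12. Dividing through by 4 gives the monic gcd u + 3.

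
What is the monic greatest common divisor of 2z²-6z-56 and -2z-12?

Apply the Euclidean algorithm:
  2z²-6z-56 = (-z+9)(-2z-12) + (52)
  -2z-12 = (-(1/26)z-3/13)(52) + (0)
The last nonzero remainder is the constant 52, so the polynomials are coprime and gcd = 1.

1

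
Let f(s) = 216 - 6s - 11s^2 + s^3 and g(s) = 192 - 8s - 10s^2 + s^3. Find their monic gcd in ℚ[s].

-24 - 2s + s^2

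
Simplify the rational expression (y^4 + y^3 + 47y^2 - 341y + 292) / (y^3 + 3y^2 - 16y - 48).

(y^3 + 5y^2 + 67y - 73)/(y^2 + 7y + 12)

By polynomial division,
  y^4 + y^3 + 47y^2 - 341y + 292 = (y - 2)(y^3 + 3y^2 - 16y - 48) + (69y^2 - 325y + 196)
  y^3 + 3y^2 - 16y - 48 = ((1/69)y + 532/4761)(69y^2 - 325y + 196) + ((83200/4761)y - 332800/4761)
  69y^2 - 325y + 196 = ((328509/83200)y - 233289/83200)((83200/4761)y - 332800/4761) + (0)
Last nonzero remainder: (83200/4761)y - 332800/4761. Dividing through by 83200/4761 gives the monic gcd y - 4.
Cancel y - 4 from numerator and denominator to get the reduced form.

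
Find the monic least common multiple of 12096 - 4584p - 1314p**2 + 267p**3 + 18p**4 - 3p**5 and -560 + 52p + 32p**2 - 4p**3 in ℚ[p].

By polynomial division,
  -3p**5 + 18p**4 + 267p**3 - 1314p**2 - 4584p + 12096 = ((3/4)p**2 + (3/2)p - 45)(-4p**3 + 32p**2 + 52p - 560) + (468p**2 - 1404p - 13104)
  -4p**3 + 32p**2 + 52p - 560 = (-(1/117)p + 5/117)(468p**2 - 1404p - 13104) + (0)
Last nonzero remainder: 468p**2 - 1404p - 13104. Dividing through by 468 gives the monic gcd p**2 - 3p - 28.
Then lcm(f, g) = f·g / gcd(f, g); expanding and making the result monic gives the answer.

20160 - 11672p - 662p**2 + 883p**3 - 59p**4 - 11p**5 + p**6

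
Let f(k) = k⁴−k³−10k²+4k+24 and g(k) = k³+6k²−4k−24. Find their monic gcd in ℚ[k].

k²−4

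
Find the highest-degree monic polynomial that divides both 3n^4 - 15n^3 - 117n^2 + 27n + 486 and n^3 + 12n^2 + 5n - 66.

n^2 + n - 6

Apply the Euclidean algorithm:
  3n^4 - 15n^3 - 117n^2 + 27n + 486 = (3n - 51)(n^3 + 12n^2 + 5n - 66) + (480n^2 + 480n - 2880)
  n^3 + 12n^2 + 5n - 66 = ((1/480)n + 11/480)(480n^2 + 480n - 2880) + (0)
Last nonzero remainder: 480n^2 + 480n - 2880. Dividing through by 480 gives the monic gcd n^2 + n - 6.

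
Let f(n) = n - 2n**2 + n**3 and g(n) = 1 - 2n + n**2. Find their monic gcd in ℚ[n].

Apply the Euclidean algorithm:
  n**3 - 2n**2 + n = (n)(n**2 - 2n + 1) + (0)
The last nonzero remainder n**2 - 2n + 1 is already monic.

1 - 2n + n**2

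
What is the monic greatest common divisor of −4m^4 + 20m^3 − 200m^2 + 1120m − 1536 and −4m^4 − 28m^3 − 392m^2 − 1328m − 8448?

m^2 + m + 48

By polynomial division,
  −4m^4 + 20m^3 − 200m^2 + 1120m − 1536 = (−4m^4 − 28m^3 − 392m^2 − 1328m − 8448) + (48m^3 + 192m^2 + 2448m + 6912)
  −4m^4 − 28m^3 − 392m^2 − 1328m − 8448 = (−(1/12)m − 1/4)(48m^3 + 192m^2 + 2448m + 6912) + (−140m^2 − 140m − 6720)
  48m^3 + 192m^2 + 2448m + 6912 = (−(12/35)m − 36/35)(−140m^2 − 140m − 6720) + (0)
Last nonzero remainder: −140m^2 − 140m − 6720. Dividing through by −140 gives the monic gcd m^2 + m + 48.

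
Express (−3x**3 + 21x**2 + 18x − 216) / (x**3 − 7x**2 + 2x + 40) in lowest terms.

Apply the Euclidean algorithm:
  −3x**3 + 21x**2 + 18x − 216 = (−3)(x**3 − 7x**2 + 2x + 40) + (24x − 96)
  x**3 − 7x**2 + 2x + 40 = ((1/24)x**2 − (1/8)x − 5/12)(24x − 96) + (0)
Last nonzero remainder: 24x − 96. Dividing through by 24 gives the monic gcd x − 4.
Cancel x − 4 from numerator and denominator to get the reduced form.

(−3x**2 + 9x + 54)/(x**2 − 3x − 10)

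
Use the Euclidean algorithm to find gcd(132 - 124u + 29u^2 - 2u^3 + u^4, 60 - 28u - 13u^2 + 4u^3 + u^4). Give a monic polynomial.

4 - 4u + u^2

Repeated division with remainder:
  u^4 - 2u^3 + 29u^2 - 124u + 132 = (u^4 + 4u^3 - 13u^2 - 28u + 60) + (-6u^3 + 42u^2 - 96u + 72)
  u^4 + 4u^3 - 13u^2 - 28u + 60 = (-(1/6)u - 11/6)(-6u^3 + 42u^2 - 96u + 72) + (48u^2 - 192u + 192)
  -6u^3 + 42u^2 - 96u + 72 = (-(1/8)u + 3/8)(48u^2 - 192u + 192) + (0)
Last nonzero remainder: 48u^2 - 192u + 192. Dividing through by 48 gives the monic gcd u^2 - 4u + 4.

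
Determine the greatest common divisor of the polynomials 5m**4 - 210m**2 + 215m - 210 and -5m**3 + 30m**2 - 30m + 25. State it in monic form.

m**2 - m + 1

Repeated division with remainder:
  5m**4 - 210m**2 + 215m - 210 = (-m - 6)(-5m**3 + 30m**2 - 30m + 25) + (-60m**2 + 60m - 60)
  -5m**3 + 30m**2 - 30m + 25 = ((1/12)m - 5/12)(-60m**2 + 60m - 60) + (0)
Last nonzero remainder: -60m**2 + 60m - 60. Dividing through by -60 gives the monic gcd m**2 - m + 1.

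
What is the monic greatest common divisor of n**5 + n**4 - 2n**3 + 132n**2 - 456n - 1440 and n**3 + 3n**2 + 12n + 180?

n**3 + 3n**2 + 12n + 180

Apply the Euclidean algorithm:
  n**5 + n**4 - 2n**3 + 132n**2 - 456n - 1440 = (n**2 - 2n - 8)(n**3 + 3n**2 + 12n + 180) + (0)
The last nonzero remainder n**3 + 3n**2 + 12n + 180 is already monic.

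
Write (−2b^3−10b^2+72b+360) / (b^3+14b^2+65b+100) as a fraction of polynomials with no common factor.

(−2b^2+72)/(b^2+9b+20)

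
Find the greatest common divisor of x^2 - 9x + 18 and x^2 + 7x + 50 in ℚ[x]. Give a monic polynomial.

By polynomial division,
  x^2 - 9x + 18 = (x^2 + 7x + 50) + (-16x - 32)
  x^2 + 7x + 50 = (-(1/16)x - 5/16)(-16x - 32) + (40)
  -16x - 32 = (-(2/5)x - 4/5)(40) + (0)
The last nonzero remainder is the constant 40, so the polynomials are coprime and gcd = 1.

1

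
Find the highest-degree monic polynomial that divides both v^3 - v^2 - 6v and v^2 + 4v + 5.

Repeated division with remainder:
  v^3 - v^2 - 6v = (v - 5)(v^2 + 4v + 5) + (9v + 25)
  v^2 + 4v + 5 = ((1/9)v + 11/81)(9v + 25) + (130/81)
  9v + 25 = ((729/130)v + 405/26)(130/81) + (0)
The last nonzero remainder is the constant 130/81, so the polynomials are coprime and gcd = 1.

1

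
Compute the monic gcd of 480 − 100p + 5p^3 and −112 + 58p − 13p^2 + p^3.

16 − 6p + p^2

Apply the Euclidean algorithm:
  5p^3 − 100p + 480 = (5)(p^3 − 13p^2 + 58p − 112) + (65p^2 − 390p + 1040)
  p^3 − 13p^2 + 58p − 112 = ((1/65)p − 7/65)(65p^2 − 390p + 1040) + (0)
Last nonzero remainder: 65p^2 − 390p + 1040. Dividing through by 65 gives the monic gcd p^2 − 6p + 16.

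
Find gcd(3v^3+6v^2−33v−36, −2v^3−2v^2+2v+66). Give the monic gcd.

Euclidean algorithm in ℚ[v]:
  3v^3+6v^2−33v−36 = (−3/2)(−2v^3−2v^2+2v+66) + (3v^2−30v+63)
  −2v^3−2v^2+2v+66 = (−(2/3)v−22/3)(3v^2−30v+63) + (−176v+528)
  3v^2−30v+63 = (−(3/176)v+21/176)(−176v+528) + (0)
Last nonzero remainder: −176v+528. Dividing through by −176 gives the monic gcd v−3.

v−3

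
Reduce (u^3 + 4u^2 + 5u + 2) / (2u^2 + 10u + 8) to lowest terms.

(u^2 + 3u + 2)/(2u + 8)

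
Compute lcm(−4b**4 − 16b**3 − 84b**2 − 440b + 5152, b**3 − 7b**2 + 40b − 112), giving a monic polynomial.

b**6 + b**5 + 37b**4 + 159b**3 − 1030b**2 + 6944b − 36064

Euclidean algorithm in ℚ[b]:
  −4b**4 − 16b**3 − 84b**2 − 440b + 5152 = (−4b − 44)(b**3 − 7b**2 + 40b − 112) + (−232b**2 + 872b + 224)
  b**3 − 7b**2 + 40b − 112 = (−(1/232)b + 47/3364)(−232b**2 + 872b + 224) + ((24206/841)b − 96824/841)
  −232b**2 + 872b + 224 = (−(97556/12103)b − 3364/1729)((24206/841)b − 96824/841) + (0)
Last nonzero remainder: (24206/841)b − 96824/841. Dividing through by 24206/841 gives the monic gcd b − 4.
Then lcm(f, g) = f·g / gcd(f, g); expanding and making the result monic gives the answer.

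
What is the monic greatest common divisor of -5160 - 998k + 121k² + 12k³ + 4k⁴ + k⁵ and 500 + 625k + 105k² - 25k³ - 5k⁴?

Euclidean algorithm in ℚ[k]:
  k⁵ + 4k⁴ + 12k³ + 121k² - 998k - 5160 = (-(1/5)k + 1/5)(-5k⁴ - 25k³ + 105k² + 625k + 500) + (38k³ + 225k² - 1023k - 5260)
  -5k⁴ - 25k³ + 105k² + 625k + 500 = (-(5/38)k + 175/1444)(38k³ + 225k² - 1023k - 5260) + (-(82125/1444)k² + (82125/1444)k + 410625/361)
  38k³ + 225k² - 1023k - 5260 = (-(54872/82125)k - 379772/82125)(-(82125/1444)k² + (82125/1444)k + 410625/361) + (0)
Last nonzero remainder: -(82125/1444)k² + (82125/1444)k + 410625/361. Dividing through by -82125/1444 gives the monic gcd k² - k - 20.

-20 - k + k²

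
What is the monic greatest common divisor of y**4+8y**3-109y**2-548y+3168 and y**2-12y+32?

Euclidean algorithm in ℚ[y]:
  y**4+8y**3-109y**2-548y+3168 = (y**2+20y+99)(y**2-12y+32) + (0)
The last nonzero remainder y**2-12y+32 is already monic.

y**2-12y+32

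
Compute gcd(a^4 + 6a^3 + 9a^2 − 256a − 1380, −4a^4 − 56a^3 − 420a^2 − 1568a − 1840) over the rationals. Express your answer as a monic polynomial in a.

a^3 + 12a^2 + 81a + 230

Repeated division with remainder:
  a^4 + 6a^3 + 9a^2 − 256a − 1380 = (−1/4)(−4a^4 − 56a^3 − 420a^2 − 1568a − 1840) + (−8a^3 − 96a^2 − 648a − 1840)
  −4a^4 − 56a^3 − 420a^2 − 1568a − 1840 = ((1/2)a + 1)(−8a^3 − 96a^2 − 648a − 1840) + (0)
Last nonzero remainder: −8a^3 − 96a^2 − 648a − 1840. Dividing through by −8 gives the monic gcd a^3 + 12a^2 + 81a + 230.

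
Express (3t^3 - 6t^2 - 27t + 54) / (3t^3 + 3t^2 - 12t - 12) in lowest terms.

(t^2 - 9)/(t^2 + 3t + 2)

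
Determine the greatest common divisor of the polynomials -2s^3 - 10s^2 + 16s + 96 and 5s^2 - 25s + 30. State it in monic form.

s - 3

Repeated division with remainder:
  -2s^3 - 10s^2 + 16s + 96 = (-(2/5)s - 4)(5s^2 - 25s + 30) + (-72s + 216)
  5s^2 - 25s + 30 = (-(5/72)s + 5/36)(-72s + 216) + (0)
Last nonzero remainder: -72s + 216. Dividing through by -72 gives the monic gcd s - 3.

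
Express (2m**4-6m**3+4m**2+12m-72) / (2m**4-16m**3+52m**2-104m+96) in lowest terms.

(m**2-m-6)/(m**2-6m+8)

Repeated division with remainder:
  2m**4-6m**3+4m**2+12m-72 = (2m**4-16m**3+52m**2-104m+96) + (10m**3-48m**2+116m-168)
  2m**4-16m**3+52m**2-104m+96 = ((1/5)m-16/25)(10m**3-48m**2+116m-168) + (-(48/25)m**2+(96/25)m-288/25)
  10m**3-48m**2+116m-168 = (-(125/24)m+175/12)(-(48/25)m**2+(96/25)m-288/25) + (0)
Last nonzero remainder: -(48/25)m**2+(96/25)m-288/25. Dividing through by -48/25 gives the monic gcd m**2-2m+6.
Cancel m**2-2m+6 from numerator and denominator to get the reduced form.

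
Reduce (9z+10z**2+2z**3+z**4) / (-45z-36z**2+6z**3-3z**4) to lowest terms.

(-9-z-z**2)/(45-9z+3z**2)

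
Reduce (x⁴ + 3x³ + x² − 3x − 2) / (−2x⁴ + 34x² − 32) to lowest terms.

(−x² − 3x − 2)/(2x² − 32)

Apply the Euclidean algorithm:
  x⁴ + 3x³ + x² − 3x − 2 = (−1/2)(−2x⁴ + 34x² − 32) + (3x³ + 18x² − 3x − 18)
  −2x⁴ + 34x² − 32 = (−(2/3)x + 4)(3x³ + 18x² − 3x − 18) + (−40x² + 40)
  3x³ + 18x² − 3x − 18 = (−(3/40)x − 9/20)(−40x² + 40) + (0)
Last nonzero remainder: −40x² + 40. Dividing through by −40 gives the monic gcd x² − 1.
Cancel x² − 1 from numerator and denominator to get the reduced form.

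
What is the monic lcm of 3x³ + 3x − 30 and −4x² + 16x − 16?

x⁴ − 2x³ + x² − 12x + 20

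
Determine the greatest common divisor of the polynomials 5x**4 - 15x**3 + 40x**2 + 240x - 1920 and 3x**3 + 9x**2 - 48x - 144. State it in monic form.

x**2 - 16

Apply the Euclidean algorithm:
  5x**4 - 15x**3 + 40x**2 + 240x - 1920 = ((5/3)x - 10)(3x**3 + 9x**2 - 48x - 144) + (210x**2 - 3360)
  3x**3 + 9x**2 - 48x - 144 = ((1/70)x + 3/70)(210x**2 - 3360) + (0)
Last nonzero remainder: 210x**2 - 3360. Dividing through by 210 gives the monic gcd x**2 - 16.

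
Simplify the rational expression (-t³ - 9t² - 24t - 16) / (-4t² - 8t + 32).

(t² + 5t + 4)/(4t - 8)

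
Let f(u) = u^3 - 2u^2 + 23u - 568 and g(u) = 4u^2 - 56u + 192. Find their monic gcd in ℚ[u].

u - 8

Repeated division with remainder:
  u^3 - 2u^2 + 23u - 568 = ((1/4)u + 3)(4u^2 - 56u + 192) + (143u - 1144)
  4u^2 - 56u + 192 = ((4/143)u - 24/143)(143u - 1144) + (0)
Last nonzero remainder: 143u - 1144. Dividing through by 143 gives the monic gcd u - 8.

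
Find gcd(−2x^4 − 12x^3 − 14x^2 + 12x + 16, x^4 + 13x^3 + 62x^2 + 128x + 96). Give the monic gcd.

Repeated division with remainder:
  −2x^4 − 12x^3 − 14x^2 + 12x + 16 = (−2)(x^4 + 13x^3 + 62x^2 + 128x + 96) + (14x^3 + 110x^2 + 268x + 208)
  x^4 + 13x^3 + 62x^2 + 128x + 96 = ((1/14)x + 18/49)(14x^3 + 110x^2 + 268x + 208) + ((120/49)x^2 + (720/49)x + 960/49)
  14x^3 + 110x^2 + 268x + 208 = ((343/60)x + 637/60)((120/49)x^2 + (720/49)x + 960/49) + (0)
Last nonzero remainder: (120/49)x^2 + (720/49)x + 960/49. Dividing through by 120/49 gives the monic gcd x^2 + 6x + 8.

x^2 + 6x + 8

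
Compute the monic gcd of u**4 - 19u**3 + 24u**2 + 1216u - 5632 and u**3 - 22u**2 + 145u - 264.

u**2 - 19u + 88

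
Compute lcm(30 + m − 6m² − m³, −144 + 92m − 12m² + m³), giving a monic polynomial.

−2160 + 228m + 412m² + 11m³ − 4m⁴ + m⁵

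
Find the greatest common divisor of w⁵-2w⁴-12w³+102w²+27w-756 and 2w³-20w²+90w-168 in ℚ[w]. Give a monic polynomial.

w²-6w+21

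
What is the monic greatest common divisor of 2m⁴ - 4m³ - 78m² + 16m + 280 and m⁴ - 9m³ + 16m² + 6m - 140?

Apply the Euclidean algorithm:
  2m⁴ - 4m³ - 78m² + 16m + 280 = (2)(m⁴ - 9m³ + 16m² + 6m - 140) + (14m³ - 110m² + 4m + 560)
  m⁴ - 9m³ + 16m² + 6m - 140 = ((1/14)m - 4/49)(14m³ - 110m² + 4m + 560) + ((330/49)m² - (1650/49)m - 660/7)
  14m³ - 110m² + 4m + 560 = ((343/165)m - 196/33)((330/49)m² - (1650/49)m - 660/7) + (0)
Last nonzero remainder: (330/49)m² - (1650/49)m - 660/7. Dividing through by 330/49 gives the monic gcd m² - 5m - 14.

m² - 5m - 14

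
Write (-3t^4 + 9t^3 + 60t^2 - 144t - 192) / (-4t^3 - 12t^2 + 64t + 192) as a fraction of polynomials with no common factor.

(3t^2 - 9t - 12)/(4t + 12)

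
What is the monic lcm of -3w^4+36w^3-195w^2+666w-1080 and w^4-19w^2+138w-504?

Euclidean algorithm in ℚ[w]:
  -3w^4+36w^3-195w^2+666w-1080 = (-3)(w^4-19w^2+138w-504) + (36w^3-252w^2+1080w-2592)
  w^4-19w^2+138w-504 = ((1/36)w+7/36)(36w^3-252w^2+1080w-2592) + (0)
Last nonzero remainder: 36w^3-252w^2+1080w-2592. Dividing through by 36 gives the monic gcd w^3-7w^2+30w-72.
Then lcm(f, g) = f·g / gcd(f, g); expanding and making the result monic gives the answer.

w^5-5w^4-19w^3+233w^2-1194w+2520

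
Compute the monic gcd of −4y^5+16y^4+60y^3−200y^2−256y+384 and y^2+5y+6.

y^2+5y+6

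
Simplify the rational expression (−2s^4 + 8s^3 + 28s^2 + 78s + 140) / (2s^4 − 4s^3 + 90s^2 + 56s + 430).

Repeated division with remainder:
  −2s^4 + 8s^3 + 28s^2 + 78s + 140 = (−1)(2s^4 − 4s^3 + 90s^2 + 56s + 430) + (4s^3 + 118s^2 + 134s + 570)
  2s^4 − 4s^3 + 90s^2 + 56s + 430 = ((1/2)s − 63/4)(4s^3 + 118s^2 + 134s + 570) + ((3763/2)s^2 + (3763/2)s + 18815/2)
  4s^3 + 118s^2 + 134s + 570 = ((8/3763)s + 228/3763)((3763/2)s^2 + (3763/2)s + 18815/2) + (0)
Last nonzero remainder: (3763/2)s^2 + (3763/2)s + 18815/2. Dividing through by 3763/2 gives the monic gcd s^2 + s + 5.
Cancel s^2 + s + 5 from numerator and denominator to get the reduced form.

(−s^2 + 5s + 14)/(s^2 − 3s + 43)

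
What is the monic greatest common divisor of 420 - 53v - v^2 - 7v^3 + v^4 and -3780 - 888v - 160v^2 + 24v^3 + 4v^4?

-105 - 13v - 3v^2 + v^3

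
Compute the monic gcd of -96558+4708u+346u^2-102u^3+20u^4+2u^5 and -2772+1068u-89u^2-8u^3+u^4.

Repeated division with remainder:
  2u^5+20u^4-102u^3+346u^2+4708u-96558 = (2u+36)(u^4-8u^3-89u^2+1068u-2772) + (364u^3+1414u^2-28196u+3234)
  u^4-8u^3-89u^2+1068u-2772 = ((1/364)u-309/9464)(364u^3+1414u^2-28196u+3234) + ((23409/676)u^2+(23409/169)u-1802493/676)
  364u^3+1414u^2-28196u+3234 = ((246064/23409)u-9464/7803)((23409/676)u^2+(23409/169)u-1802493/676) + (0)
Last nonzero remainder: (23409/676)u^2+(23409/169)u-1802493/676. Dividing through by 23409/676 gives the monic gcd u^2+4u-77.

-77+4u+u^2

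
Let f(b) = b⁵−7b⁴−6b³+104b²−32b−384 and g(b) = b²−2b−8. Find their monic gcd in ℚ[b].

b²−2b−8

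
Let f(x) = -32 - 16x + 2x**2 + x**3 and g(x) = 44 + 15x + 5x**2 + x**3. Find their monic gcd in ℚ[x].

4 + x

Repeated division with remainder:
  x**3 + 2x**2 - 16x - 32 = (x**3 + 5x**2 + 15x + 44) + (-3x**2 - 31x - 76)
  x**3 + 5x**2 + 15x + 44 = (-(1/3)x + 16/9)(-3x**2 - 31x - 76) + ((403/9)x + 1612/9)
  -3x**2 - 31x - 76 = (-(27/403)x - 171/403)((403/9)x + 1612/9) + (0)
Last nonzero remainder: (403/9)x + 1612/9. Dividing through by 403/9 gives the monic gcd x + 4.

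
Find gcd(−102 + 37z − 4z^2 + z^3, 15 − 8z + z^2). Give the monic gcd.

Repeated division with remainder:
  z^3 − 4z^2 + 37z − 102 = (z + 4)(z^2 − 8z + 15) + (54z − 162)
  z^2 − 8z + 15 = ((1/54)z − 5/54)(54z − 162) + (0)
Last nonzero remainder: 54z − 162. Dividing through by 54 gives the monic gcd z − 3.

−3 + z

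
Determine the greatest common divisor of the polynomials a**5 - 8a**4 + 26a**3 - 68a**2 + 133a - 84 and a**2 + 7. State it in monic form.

a**2 + 7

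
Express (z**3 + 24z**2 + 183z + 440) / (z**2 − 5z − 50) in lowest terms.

By polynomial division,
  z**3 + 24z**2 + 183z + 440 = (z + 29)(z**2 − 5z − 50) + (378z + 1890)
  z**2 − 5z − 50 = ((1/378)z − 5/189)(378z + 1890) + (0)
Last nonzero remainder: 378z + 1890. Dividing through by 378 gives the monic gcd z + 5.
Cancel z + 5 from numerator and denominator to get the reduced form.

(z**2 + 19z + 88)/(z − 10)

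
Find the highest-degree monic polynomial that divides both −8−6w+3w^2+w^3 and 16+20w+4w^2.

4+5w+w^2

Apply the Euclidean algorithm:
  w^3+3w^2−6w−8 = ((1/4)w−1/2)(4w^2+20w+16) + (0)
Last nonzero remainder: 4w^2+20w+16. Dividing through by 4 gives the monic gcd w^2+5w+4.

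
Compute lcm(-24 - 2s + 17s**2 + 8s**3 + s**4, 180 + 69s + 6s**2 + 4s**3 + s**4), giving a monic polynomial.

-360 + 42s + 237s**2 + 67s**3 + 8s**4 + 5s**5 + s**6

Apply the Euclidean algorithm:
  s**4 + 8s**3 + 17s**2 - 2s - 24 = (s**4 + 4s**3 + 6s**2 + 69s + 180) + (4s**3 + 11s**2 - 71s - 204)
  s**4 + 4s**3 + 6s**2 + 69s + 180 = ((1/4)s + 5/16)(4s**3 + 11s**2 - 71s - 204) + ((325/16)s**2 + (2275/16)s + 975/4)
  4s**3 + 11s**2 - 71s - 204 = ((64/325)s - 272/325)((325/16)s**2 + (2275/16)s + 975/4) + (0)
Last nonzero remainder: (325/16)s**2 + (2275/16)s + 975/4. Dividing through by 325/16 gives the monic gcd s**2 + 7s + 12.
Then lcm(f, g) = f·g / gcd(f, g); expanding and making the result monic gives the answer.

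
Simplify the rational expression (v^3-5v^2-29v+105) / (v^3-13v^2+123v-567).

(v^2+2v-15)/(v^2-6v+81)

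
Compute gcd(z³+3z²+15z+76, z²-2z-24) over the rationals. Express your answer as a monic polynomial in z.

Euclidean algorithm in ℚ[z]:
  z³+3z²+15z+76 = (z+5)(z²-2z-24) + (49z+196)
  z²-2z-24 = ((1/49)z-6/49)(49z+196) + (0)
Last nonzero remainder: 49z+196. Dividing through by 49 gives the monic gcd z+4.

z+4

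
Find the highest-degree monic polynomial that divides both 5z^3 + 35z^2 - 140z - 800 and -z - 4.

Apply the Euclidean algorithm:
  5z^3 + 35z^2 - 140z - 800 = (-5z^2 - 15z + 200)(-z - 4) + (0)
Last nonzero remainder: -z - 4. Dividing through by -1 gives the monic gcd z + 4.

z + 4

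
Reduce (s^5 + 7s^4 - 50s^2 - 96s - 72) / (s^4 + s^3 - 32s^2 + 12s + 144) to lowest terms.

(s^2 + 2s + 2)/(s - 4)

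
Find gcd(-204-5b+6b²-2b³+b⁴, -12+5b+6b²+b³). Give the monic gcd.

By polynomial division,
  b⁴-2b³+6b²-5b-204 = (b-8)(b³+6b²+5b-12) + (49b²+47b-300)
  b³+6b²+5b-12 = ((1/49)b+247/2401)(49b²+47b-300) + ((15096/2401)b+45288/2401)
  49b²+47b-300 = ((117649/15096)b-60025/3774)((15096/2401)b+45288/2401) + (0)
Last nonzero remainder: (15096/2401)b+45288/2401. Dividing through by 15096/2401 gives the monic gcd b+3.

3+b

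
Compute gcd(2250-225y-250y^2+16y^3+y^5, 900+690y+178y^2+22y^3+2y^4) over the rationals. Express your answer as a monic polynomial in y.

150+65y+8y^2+y^3

By polynomial division,
  y^5+16y^3-250y^2-225y+2250 = ((1/2)y-11/2)(2y^4+22y^3+178y^2+690y+900) + (48y^3+384y^2+3120y+7200)
  2y^4+22y^3+178y^2+690y+900 = ((1/24)y+1/8)(48y^3+384y^2+3120y+7200) + (0)
Last nonzero remainder: 48y^3+384y^2+3120y+7200. Dividing through by 48 gives the monic gcd y^3+8y^2+65y+150.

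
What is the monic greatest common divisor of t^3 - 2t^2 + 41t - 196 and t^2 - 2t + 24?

1

Apply the Euclidean algorithm:
  t^3 - 2t^2 + 41t - 196 = (t)(t^2 - 2t + 24) + (17t - 196)
  t^2 - 2t + 24 = ((1/17)t + 162/289)(17t - 196) + (38688/289)
  17t - 196 = ((4913/38688)t - 14161/9672)(38688/289) + (0)
The last nonzero remainder is the constant 38688/289, so the polynomials are coprime and gcd = 1.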